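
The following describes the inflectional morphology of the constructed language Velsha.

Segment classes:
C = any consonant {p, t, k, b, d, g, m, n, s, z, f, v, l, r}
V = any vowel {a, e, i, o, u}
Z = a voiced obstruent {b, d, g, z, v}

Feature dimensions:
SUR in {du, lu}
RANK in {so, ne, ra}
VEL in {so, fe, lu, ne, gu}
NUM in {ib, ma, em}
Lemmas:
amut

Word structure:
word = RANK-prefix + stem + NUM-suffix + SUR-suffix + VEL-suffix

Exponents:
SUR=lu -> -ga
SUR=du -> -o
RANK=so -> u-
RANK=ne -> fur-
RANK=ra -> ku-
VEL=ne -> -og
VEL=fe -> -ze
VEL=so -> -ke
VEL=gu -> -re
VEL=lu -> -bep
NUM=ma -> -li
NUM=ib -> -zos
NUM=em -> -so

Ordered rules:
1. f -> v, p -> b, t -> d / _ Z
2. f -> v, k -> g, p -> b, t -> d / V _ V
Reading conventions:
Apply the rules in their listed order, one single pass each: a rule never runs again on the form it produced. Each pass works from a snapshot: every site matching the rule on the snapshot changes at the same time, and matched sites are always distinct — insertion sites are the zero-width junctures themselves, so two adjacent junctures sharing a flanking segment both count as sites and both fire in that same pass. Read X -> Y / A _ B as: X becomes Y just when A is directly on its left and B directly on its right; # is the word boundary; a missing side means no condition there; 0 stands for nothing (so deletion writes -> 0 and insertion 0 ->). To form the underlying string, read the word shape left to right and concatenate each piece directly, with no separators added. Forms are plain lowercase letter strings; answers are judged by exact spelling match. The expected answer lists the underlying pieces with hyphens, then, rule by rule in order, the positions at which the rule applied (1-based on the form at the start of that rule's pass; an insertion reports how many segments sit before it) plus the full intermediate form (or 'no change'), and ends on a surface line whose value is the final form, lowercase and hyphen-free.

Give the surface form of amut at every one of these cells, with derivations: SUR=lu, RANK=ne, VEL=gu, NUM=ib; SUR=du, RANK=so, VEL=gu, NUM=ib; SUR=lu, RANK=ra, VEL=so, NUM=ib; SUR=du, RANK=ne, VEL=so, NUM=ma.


cell SUR=lu, RANK=ne, VEL=gu, NUM=ib:
underlying: fur-amut-zos-ga-re
1. f -> v, p -> b, t -> d / _ Z: fires at position(s) 7: furamudzosgare
2. f -> v, k -> g, p -> b, t -> d / V _ V: no change
surface: furamudzosgare

cell SUR=du, RANK=so, VEL=gu, NUM=ib:
underlying: u-amut-zos-o-re
1. f -> v, p -> b, t -> d / _ Z: fires at position(s) 5: uamudzosore
2. f -> v, k -> g, p -> b, t -> d / V _ V: no change
surface: uamudzosore

cell SUR=lu, RANK=ra, VEL=so, NUM=ib:
underlying: ku-amut-zos-ga-ke
1. f -> v, p -> b, t -> d / _ Z: fires at position(s) 6: kuamudzosgake
2. f -> v, k -> g, p -> b, t -> d / V _ V: fires at position(s) 12: kuamudzosgage
surface: kuamudzosgage

cell SUR=du, RANK=ne, VEL=so, NUM=ma:
underlying: fur-amut-li-o-ke
1. f -> v, p -> b, t -> d / _ Z: no change
2. f -> v, k -> g, p -> b, t -> d / V _ V: fires at position(s) 11: furamutlioge
surface: furamutlioge


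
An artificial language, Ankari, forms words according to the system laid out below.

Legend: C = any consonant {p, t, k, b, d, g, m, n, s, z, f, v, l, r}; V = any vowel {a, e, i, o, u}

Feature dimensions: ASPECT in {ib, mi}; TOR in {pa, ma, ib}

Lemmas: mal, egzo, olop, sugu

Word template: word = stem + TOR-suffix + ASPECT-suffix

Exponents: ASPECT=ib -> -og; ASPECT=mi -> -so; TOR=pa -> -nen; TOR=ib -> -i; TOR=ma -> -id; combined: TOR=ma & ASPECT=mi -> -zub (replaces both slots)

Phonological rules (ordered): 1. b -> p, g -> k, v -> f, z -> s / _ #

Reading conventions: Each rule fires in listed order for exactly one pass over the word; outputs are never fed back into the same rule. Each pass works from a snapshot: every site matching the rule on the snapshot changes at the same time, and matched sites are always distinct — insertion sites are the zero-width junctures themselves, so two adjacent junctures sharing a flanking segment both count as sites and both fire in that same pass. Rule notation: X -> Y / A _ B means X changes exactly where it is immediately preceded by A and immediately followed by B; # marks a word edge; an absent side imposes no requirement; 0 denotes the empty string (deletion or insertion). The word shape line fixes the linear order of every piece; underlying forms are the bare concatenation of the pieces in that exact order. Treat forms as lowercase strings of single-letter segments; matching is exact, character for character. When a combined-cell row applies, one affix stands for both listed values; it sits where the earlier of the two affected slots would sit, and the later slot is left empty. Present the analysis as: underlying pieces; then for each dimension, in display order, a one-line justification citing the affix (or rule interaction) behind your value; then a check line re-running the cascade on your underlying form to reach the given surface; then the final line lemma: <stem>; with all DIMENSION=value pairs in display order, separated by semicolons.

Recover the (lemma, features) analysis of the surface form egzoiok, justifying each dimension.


underlying: egzo-i-og
ASPECT=ib - signalled by the affix -og
TOR=ib - signalled by the affix -i
check: egzoiog -> egzoiok
lemma: egzo; ASPECT=ib; TOR=ib


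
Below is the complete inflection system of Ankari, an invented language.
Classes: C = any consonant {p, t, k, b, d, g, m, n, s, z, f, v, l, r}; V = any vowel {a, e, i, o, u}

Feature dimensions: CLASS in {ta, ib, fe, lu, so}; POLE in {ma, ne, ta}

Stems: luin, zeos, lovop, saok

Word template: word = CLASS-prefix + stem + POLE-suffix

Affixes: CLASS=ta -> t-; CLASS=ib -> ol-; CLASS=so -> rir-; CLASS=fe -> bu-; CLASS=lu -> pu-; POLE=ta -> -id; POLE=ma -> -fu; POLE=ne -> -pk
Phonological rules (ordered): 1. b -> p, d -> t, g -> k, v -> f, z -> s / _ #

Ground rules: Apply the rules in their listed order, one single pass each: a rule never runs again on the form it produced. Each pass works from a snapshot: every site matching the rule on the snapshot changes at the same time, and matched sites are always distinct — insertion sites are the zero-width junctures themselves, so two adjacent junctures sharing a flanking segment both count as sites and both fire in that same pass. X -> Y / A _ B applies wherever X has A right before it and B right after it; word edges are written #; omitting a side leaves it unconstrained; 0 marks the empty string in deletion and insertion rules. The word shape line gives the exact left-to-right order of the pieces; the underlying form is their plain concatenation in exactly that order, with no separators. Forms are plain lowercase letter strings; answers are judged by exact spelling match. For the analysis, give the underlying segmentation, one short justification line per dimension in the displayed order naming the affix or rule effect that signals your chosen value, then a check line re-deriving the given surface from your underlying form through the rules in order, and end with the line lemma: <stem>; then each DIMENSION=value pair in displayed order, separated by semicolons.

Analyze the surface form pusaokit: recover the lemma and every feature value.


underlying: pu-saok-id
CLASS=lu - signalled by the affix pu-
POLE=ta - signalled by the affix -id
check: pusaokid -> pusaokit
lemma: saok; CLASS=lu; POLE=ta


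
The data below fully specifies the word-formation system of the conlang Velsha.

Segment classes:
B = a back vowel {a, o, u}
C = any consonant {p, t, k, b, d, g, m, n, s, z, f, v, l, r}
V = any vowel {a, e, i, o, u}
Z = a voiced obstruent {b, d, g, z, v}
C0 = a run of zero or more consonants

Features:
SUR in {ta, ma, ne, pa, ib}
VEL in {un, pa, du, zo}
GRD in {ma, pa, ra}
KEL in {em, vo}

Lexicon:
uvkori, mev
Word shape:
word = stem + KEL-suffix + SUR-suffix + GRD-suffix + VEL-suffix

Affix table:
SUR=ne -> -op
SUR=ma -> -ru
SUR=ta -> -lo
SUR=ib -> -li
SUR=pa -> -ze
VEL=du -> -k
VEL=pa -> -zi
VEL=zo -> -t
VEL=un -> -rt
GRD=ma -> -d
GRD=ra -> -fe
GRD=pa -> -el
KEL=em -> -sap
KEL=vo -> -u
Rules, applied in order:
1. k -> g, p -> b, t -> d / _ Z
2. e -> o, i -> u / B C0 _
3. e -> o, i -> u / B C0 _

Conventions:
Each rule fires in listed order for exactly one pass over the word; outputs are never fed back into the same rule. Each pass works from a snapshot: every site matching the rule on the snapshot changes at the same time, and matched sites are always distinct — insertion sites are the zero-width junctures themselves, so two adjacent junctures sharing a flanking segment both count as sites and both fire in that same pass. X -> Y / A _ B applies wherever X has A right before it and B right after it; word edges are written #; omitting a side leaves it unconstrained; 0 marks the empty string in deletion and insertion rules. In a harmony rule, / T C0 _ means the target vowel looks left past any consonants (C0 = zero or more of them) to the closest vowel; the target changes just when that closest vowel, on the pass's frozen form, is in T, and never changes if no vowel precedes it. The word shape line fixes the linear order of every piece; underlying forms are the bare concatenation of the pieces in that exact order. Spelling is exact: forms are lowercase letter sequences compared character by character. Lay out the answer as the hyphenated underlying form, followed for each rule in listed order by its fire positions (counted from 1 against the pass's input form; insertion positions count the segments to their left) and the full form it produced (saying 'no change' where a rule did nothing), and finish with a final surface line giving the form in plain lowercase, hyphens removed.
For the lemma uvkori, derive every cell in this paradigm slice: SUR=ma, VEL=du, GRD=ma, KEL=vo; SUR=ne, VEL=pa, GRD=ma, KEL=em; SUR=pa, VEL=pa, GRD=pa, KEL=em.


cell SUR=ma, VEL=du, GRD=ma, KEL=vo:
underlying: uvkori-u-ru-d-k
1. k -> g, p -> b, t -> d / _ Z: no change
2. e -> o, i -> u / B C0 _: fires at position(s) 6: uvkoruurudk
3. e -> o, i -> u / B C0 _: no change
surface: uvkoruurudk

cell SUR=ne, VEL=pa, GRD=ma, KEL=em:
underlying: uvkori-sap-op-d-zi
1. k -> g, p -> b, t -> d / _ Z: fires at position(s) 11: uvkorisapobdzi
2. e -> o, i -> u / B C0 _: fires at position(s) 6, 14: uvkorusapobdzu
3. e -> o, i -> u / B C0 _: no change
surface: uvkorusapobdzu

cell SUR=pa, VEL=pa, GRD=pa, KEL=em:
underlying: uvkori-sap-ze-el-zi
1. k -> g, p -> b, t -> d / _ Z: fires at position(s) 9: uvkorisabzeelzi
2. e -> o, i -> u / B C0 _: fires at position(s) 6, 11: uvkorusabzoelzi
3. e -> o, i -> u / B C0 _: fires at position(s) 12: uvkorusabzoolzi
surface: uvkorusabzoolzi


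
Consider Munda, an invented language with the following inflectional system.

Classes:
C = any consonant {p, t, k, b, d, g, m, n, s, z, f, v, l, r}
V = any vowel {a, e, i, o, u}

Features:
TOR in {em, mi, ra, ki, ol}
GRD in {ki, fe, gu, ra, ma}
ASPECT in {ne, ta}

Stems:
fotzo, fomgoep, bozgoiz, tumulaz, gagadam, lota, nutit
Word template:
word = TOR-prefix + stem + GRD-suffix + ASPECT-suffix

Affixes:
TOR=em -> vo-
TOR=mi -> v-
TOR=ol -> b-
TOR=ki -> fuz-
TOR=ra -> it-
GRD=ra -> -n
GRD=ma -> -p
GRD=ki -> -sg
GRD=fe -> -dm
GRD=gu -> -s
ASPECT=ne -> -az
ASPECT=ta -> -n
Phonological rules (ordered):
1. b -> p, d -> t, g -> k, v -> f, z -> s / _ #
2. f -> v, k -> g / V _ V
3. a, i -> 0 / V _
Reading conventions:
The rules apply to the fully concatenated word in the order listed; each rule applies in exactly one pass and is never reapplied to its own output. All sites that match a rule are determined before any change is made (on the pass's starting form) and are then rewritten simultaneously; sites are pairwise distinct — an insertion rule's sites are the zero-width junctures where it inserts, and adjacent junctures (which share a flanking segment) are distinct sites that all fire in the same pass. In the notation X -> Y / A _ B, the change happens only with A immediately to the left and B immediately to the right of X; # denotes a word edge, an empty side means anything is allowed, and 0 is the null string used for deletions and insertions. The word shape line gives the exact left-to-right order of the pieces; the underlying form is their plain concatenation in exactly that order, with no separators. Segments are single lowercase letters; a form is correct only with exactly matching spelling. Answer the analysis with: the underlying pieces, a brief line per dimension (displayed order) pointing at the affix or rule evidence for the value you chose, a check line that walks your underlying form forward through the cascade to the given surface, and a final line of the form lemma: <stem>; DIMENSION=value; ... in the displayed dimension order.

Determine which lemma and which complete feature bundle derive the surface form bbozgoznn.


underlying: b-bozgoiz-n-n
TOR=ol - signalled by the affix b-
GRD=ra - signalled by the affix -n
ASPECT=ta - signalled by the affix -n
check: bbozgoiznn -> bbozgoiznn -> bbozgoiznn -> bbozgoznn
lemma: bozgoiz; TOR=ol; GRD=ra; ASPECT=ta


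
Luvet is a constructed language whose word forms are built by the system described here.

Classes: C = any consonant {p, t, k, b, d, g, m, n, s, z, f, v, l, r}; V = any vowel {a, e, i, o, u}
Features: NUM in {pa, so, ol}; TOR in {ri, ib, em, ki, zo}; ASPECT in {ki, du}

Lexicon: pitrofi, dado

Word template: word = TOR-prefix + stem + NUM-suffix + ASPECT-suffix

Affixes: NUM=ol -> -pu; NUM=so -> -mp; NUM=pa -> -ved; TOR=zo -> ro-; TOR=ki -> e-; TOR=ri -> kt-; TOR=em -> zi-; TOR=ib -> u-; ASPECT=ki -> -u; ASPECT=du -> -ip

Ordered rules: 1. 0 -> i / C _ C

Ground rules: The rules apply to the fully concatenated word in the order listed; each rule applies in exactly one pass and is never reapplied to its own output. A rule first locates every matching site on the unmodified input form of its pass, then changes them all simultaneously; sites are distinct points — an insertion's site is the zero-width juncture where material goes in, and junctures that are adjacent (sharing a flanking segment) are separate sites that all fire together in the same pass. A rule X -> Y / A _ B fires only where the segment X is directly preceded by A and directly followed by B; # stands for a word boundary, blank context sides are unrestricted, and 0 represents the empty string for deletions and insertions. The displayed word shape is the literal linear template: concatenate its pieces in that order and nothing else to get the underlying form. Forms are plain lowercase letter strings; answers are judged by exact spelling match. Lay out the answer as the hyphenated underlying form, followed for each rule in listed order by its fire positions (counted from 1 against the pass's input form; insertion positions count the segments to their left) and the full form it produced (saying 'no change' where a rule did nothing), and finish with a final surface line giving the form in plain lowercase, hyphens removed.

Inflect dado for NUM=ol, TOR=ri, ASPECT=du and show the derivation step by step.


underlying: kt-dado-pu-ip
1. 0 -> i / C _ C: inserts after position(s) 1, 2: kitidadopuip
surface: kitidadopuip


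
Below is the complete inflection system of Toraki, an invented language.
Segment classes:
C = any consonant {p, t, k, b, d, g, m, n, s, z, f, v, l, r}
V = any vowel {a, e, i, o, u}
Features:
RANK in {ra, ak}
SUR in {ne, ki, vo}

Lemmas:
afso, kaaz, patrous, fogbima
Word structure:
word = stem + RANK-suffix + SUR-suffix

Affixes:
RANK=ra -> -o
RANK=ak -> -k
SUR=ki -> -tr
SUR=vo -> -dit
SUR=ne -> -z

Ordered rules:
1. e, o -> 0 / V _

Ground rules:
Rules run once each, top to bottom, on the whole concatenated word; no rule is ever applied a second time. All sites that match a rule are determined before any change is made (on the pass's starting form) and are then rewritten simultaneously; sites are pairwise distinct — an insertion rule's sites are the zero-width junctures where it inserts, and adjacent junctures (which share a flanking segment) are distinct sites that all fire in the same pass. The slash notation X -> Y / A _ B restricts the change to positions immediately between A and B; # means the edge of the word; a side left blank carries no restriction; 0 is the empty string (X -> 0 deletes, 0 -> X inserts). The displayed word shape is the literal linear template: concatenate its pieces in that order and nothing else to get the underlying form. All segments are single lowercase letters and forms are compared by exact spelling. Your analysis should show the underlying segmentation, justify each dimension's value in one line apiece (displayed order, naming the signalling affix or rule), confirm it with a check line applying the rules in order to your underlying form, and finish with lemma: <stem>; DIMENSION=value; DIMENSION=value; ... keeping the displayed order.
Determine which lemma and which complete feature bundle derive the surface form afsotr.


underlying: afso-o-tr
RANK=ra - signalled by the affix -o
SUR=ki - signalled by the affix -tr
check: afsootr -> afsotr
lemma: afso; RANK=ra; SUR=ki


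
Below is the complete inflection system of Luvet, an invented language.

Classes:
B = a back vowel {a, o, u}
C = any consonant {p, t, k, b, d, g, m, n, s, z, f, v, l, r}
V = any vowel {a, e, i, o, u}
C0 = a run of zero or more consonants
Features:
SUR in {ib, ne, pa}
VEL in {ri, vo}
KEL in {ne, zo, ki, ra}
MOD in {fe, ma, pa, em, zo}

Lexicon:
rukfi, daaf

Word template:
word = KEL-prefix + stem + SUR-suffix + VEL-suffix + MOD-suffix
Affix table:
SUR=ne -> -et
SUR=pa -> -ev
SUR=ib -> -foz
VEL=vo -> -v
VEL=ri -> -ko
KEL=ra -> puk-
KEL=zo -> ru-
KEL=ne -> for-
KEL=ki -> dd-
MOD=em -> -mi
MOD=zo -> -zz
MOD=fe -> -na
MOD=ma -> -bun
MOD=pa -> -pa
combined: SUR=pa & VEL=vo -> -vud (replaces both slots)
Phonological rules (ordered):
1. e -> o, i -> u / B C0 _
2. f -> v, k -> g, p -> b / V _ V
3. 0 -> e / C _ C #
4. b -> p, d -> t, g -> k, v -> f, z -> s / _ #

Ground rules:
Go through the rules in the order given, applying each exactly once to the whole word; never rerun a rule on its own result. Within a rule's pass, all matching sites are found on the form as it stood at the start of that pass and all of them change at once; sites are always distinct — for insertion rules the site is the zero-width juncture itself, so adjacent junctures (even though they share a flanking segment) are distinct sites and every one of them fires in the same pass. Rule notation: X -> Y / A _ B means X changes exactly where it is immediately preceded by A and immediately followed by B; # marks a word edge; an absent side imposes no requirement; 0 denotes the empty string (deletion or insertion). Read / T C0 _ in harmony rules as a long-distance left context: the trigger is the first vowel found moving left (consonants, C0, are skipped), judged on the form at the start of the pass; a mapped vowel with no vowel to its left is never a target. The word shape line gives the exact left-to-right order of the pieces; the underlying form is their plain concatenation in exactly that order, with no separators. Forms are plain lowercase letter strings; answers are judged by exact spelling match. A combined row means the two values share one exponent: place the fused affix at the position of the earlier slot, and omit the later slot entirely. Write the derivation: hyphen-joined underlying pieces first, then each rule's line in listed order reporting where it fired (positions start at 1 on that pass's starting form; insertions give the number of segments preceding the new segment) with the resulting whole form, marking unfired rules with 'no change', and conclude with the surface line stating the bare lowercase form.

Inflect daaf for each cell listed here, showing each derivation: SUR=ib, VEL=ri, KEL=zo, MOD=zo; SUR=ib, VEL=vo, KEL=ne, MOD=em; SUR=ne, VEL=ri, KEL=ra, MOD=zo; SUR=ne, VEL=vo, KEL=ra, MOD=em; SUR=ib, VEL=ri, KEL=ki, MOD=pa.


cell SUR=ib, VEL=ri, KEL=zo, MOD=zo:
underlying: ru-daaf-foz-ko-zz
1. e -> o, i -> u / B C0 _: no change
2. f -> v, k -> g, p -> b / V _ V: no change
3. 0 -> e / C _ C #: inserts after position(s) 12: rudaaffozkozez
4. b -> p, d -> t, g -> k, v -> f, z -> s / _ #: fires at position(s) 14: rudaaffozkozes
surface: rudaaffozkozes

cell SUR=ib, VEL=vo, KEL=ne, MOD=em:
underlying: for-daaf-foz-v-mi
1. e -> o, i -> u / B C0 _: fires at position(s) 13: fordaaffozvmu
2. f -> v, k -> g, p -> b / V _ V: no change
3. 0 -> e / C _ C #: no change
4. b -> p, d -> t, g -> k, v -> f, z -> s / _ #: no change
surface: fordaaffozvmu

cell SUR=ne, VEL=ri, KEL=ra, MOD=zo:
underlying: puk-daaf-et-ko-zz
1. e -> o, i -> u / B C0 _: fires at position(s) 8: pukdaafotkozz
2. f -> v, k -> g, p -> b / V _ V: fires at position(s) 7: pukdaavotkozz
3. 0 -> e / C _ C #: inserts after position(s) 12: pukdaavotkozez
4. b -> p, d -> t, g -> k, v -> f, z -> s / _ #: fires at position(s) 14: pukdaavotkozes
surface: pukdaavotkozes

cell SUR=ne, VEL=vo, KEL=ra, MOD=em:
underlying: puk-daaf-et-v-mi
1. e -> o, i -> u / B C0 _: fires at position(s) 8: pukdaafotvmi
2. f -> v, k -> g, p -> b / V _ V: fires at position(s) 7: pukdaavotvmi
3. 0 -> e / C _ C #: no change
4. b -> p, d -> t, g -> k, v -> f, z -> s / _ #: no change
surface: pukdaavotvmi

cell SUR=ib, VEL=ri, KEL=ki, MOD=pa:
underlying: dd-daaf-foz-ko-pa
1. e -> o, i -> u / B C0 _: no change
2. f -> v, k -> g, p -> b / V _ V: fires at position(s) 12: dddaaffozkoba
3. 0 -> e / C _ C #: no change
4. b -> p, d -> t, g -> k, v -> f, z -> s / _ #: no change
surface: dddaaffozkoba


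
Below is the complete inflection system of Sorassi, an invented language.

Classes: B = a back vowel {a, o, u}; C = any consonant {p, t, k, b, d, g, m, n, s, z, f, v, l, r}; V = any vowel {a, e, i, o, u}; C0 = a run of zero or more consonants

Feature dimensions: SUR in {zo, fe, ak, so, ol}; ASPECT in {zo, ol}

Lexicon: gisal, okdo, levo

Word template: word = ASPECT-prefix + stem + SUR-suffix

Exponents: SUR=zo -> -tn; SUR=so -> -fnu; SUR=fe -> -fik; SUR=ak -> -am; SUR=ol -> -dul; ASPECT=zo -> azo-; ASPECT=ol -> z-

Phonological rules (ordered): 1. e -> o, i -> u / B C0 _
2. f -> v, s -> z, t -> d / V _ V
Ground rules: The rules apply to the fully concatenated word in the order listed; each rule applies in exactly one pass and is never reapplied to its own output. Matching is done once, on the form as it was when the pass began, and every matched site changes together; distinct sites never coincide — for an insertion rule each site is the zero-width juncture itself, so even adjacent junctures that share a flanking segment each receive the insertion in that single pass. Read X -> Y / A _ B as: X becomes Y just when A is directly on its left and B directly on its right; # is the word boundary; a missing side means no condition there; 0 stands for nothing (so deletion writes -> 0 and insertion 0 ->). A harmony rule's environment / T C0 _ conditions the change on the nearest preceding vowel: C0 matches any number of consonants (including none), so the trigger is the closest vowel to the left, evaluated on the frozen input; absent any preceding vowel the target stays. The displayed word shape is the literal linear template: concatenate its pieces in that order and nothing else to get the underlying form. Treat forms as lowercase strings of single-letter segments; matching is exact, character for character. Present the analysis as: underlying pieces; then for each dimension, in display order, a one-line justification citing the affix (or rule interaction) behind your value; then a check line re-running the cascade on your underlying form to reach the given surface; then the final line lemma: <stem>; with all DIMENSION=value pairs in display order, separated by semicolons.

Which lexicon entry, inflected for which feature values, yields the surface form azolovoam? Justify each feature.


underlying: azo-levo-am
SUR=ak - signalled by the affix -am
ASPECT=zo - signalled by the affix azo-
check: azolevoam -> azolovoam -> azolovoam
lemma: levo; SUR=ak; ASPECT=zo


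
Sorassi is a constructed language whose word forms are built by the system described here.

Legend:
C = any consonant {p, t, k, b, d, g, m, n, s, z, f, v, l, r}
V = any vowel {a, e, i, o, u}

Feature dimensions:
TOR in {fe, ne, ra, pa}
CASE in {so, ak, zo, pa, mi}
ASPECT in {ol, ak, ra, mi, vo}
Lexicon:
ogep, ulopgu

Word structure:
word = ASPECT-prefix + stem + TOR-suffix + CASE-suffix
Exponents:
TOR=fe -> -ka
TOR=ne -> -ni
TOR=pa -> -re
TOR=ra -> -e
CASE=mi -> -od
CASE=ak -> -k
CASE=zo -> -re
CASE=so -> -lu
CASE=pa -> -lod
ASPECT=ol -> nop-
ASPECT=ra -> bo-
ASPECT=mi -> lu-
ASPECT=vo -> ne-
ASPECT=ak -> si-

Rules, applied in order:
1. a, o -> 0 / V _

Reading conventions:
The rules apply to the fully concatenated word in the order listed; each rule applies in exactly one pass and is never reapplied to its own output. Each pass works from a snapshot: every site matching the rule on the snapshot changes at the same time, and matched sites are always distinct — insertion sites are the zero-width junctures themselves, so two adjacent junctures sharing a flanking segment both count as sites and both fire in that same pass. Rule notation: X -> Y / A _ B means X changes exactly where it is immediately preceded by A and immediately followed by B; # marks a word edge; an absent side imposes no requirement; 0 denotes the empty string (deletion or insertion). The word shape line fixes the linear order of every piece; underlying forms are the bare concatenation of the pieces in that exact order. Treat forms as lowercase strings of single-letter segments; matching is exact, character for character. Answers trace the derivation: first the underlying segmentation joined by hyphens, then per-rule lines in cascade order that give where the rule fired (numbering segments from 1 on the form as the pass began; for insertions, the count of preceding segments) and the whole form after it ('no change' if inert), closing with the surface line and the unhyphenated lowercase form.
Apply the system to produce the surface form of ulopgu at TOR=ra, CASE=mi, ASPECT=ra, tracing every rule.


underlying: bo-ulopgu-e-od
1. a, o -> 0 / V _: fires at position(s) 10: boulopgued
surface: boulopgued


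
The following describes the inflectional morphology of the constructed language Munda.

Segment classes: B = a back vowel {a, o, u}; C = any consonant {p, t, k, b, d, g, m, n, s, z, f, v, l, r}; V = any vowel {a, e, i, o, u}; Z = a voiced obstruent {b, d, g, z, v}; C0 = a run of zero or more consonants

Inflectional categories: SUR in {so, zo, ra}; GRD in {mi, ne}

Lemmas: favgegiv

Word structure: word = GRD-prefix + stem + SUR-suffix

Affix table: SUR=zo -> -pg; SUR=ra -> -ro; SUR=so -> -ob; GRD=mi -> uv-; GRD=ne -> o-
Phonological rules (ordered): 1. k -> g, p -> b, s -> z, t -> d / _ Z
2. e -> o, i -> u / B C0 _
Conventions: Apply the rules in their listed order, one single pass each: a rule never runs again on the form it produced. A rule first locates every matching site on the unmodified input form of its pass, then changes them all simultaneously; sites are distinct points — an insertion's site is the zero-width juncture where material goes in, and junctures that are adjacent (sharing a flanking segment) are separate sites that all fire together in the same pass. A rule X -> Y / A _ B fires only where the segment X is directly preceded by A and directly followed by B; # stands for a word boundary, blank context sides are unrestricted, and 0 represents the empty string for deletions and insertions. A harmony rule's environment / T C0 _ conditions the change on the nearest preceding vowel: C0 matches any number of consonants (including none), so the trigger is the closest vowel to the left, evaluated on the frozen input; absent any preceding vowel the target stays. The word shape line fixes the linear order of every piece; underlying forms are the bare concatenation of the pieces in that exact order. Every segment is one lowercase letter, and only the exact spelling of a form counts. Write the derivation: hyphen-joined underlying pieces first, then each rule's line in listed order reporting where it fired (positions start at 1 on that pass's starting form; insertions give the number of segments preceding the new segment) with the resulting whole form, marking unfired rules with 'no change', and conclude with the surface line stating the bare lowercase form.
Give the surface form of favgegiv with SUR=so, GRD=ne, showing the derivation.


underlying: o-favgegiv-ob
1. k -> g, p -> b, s -> z, t -> d / _ Z: no change
2. e -> o, i -> u / B C0 _: fires at position(s) 6: ofavgogivob
surface: ofavgogivob


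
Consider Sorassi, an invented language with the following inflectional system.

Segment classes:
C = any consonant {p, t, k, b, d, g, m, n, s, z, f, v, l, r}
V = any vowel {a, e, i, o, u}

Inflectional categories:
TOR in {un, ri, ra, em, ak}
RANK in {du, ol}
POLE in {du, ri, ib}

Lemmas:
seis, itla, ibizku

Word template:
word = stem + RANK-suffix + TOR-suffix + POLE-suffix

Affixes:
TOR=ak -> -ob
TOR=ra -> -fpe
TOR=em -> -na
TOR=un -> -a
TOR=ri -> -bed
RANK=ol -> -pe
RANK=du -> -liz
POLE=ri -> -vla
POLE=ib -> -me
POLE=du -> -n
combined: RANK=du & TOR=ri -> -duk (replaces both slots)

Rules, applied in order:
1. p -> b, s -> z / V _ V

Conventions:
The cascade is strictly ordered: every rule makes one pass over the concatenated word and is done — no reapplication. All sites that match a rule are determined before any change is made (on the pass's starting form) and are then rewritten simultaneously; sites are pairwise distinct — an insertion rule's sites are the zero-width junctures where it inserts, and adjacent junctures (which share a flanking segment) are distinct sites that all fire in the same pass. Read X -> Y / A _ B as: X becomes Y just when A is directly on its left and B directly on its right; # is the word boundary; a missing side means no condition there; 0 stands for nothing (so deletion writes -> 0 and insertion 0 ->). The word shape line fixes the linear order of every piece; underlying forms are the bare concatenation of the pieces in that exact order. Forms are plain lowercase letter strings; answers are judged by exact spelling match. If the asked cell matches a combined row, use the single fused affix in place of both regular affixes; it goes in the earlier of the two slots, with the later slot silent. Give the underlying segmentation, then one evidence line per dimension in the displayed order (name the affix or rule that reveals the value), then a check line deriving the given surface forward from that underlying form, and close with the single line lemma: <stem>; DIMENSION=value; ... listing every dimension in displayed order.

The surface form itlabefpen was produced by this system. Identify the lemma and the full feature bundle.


underlying: itla-pe-fpe-n
TOR=ra - signalled by the affix -fpe
RANK=ol - signalled by the affix -pe
POLE=du - signalled by the affix -n
check: itlapefpen -> itlabefpen
lemma: itla; TOR=ra; RANK=ol; POLE=du


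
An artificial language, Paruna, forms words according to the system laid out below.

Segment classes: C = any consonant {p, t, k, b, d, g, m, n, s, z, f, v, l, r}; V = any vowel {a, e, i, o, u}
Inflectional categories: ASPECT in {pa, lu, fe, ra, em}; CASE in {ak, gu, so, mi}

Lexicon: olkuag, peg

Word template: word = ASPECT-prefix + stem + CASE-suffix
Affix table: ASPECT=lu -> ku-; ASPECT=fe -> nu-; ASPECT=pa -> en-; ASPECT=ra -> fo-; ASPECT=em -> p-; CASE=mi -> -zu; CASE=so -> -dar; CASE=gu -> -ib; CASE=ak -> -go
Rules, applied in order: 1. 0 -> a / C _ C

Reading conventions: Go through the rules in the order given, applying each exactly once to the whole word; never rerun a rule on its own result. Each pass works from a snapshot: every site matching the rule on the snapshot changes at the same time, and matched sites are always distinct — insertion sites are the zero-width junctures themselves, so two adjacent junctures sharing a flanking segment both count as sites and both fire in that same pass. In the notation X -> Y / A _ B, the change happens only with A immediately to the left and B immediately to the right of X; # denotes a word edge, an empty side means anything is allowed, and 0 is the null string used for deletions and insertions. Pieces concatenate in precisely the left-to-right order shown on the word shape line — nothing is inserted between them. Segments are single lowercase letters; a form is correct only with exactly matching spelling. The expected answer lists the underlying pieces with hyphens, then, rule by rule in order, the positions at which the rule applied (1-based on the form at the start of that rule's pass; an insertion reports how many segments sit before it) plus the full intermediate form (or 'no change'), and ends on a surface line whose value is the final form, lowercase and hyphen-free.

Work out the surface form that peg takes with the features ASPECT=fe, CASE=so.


underlying: nu-peg-dar
1. 0 -> a / C _ C: inserts after position(s) 5: nupegadar
surface: nupegadar


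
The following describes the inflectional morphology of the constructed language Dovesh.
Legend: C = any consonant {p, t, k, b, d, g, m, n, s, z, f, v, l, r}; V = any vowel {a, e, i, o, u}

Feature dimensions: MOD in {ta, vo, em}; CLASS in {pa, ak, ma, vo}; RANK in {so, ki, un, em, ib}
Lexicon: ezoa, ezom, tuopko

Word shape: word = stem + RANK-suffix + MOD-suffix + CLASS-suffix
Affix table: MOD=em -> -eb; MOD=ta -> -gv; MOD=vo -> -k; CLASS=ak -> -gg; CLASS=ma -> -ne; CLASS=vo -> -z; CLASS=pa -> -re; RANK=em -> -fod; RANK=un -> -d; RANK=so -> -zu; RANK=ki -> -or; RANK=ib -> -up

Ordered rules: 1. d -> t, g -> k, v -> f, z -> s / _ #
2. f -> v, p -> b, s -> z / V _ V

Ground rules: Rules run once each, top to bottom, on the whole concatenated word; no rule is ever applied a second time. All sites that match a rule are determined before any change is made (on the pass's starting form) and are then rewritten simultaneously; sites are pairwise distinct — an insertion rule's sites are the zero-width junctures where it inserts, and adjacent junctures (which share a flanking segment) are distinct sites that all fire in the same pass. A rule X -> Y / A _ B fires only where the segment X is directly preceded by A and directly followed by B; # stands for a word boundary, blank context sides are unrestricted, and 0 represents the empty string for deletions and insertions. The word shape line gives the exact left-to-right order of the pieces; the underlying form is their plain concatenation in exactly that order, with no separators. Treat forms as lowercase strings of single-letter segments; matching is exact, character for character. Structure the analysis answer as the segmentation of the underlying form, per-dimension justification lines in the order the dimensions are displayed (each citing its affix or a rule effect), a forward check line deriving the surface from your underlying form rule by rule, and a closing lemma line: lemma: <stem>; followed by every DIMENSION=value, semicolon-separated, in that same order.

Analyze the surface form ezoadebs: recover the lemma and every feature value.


underlying: ezoa-d-eb-z
MOD=em - signalled by the affix -eb
CLASS=vo - signalled by the affix -z
RANK=un - signalled by the affix -d
check: ezoadebz -> ezoadebs -> ezoadebs
lemma: ezoa; MOD=em; CLASS=vo; RANK=un


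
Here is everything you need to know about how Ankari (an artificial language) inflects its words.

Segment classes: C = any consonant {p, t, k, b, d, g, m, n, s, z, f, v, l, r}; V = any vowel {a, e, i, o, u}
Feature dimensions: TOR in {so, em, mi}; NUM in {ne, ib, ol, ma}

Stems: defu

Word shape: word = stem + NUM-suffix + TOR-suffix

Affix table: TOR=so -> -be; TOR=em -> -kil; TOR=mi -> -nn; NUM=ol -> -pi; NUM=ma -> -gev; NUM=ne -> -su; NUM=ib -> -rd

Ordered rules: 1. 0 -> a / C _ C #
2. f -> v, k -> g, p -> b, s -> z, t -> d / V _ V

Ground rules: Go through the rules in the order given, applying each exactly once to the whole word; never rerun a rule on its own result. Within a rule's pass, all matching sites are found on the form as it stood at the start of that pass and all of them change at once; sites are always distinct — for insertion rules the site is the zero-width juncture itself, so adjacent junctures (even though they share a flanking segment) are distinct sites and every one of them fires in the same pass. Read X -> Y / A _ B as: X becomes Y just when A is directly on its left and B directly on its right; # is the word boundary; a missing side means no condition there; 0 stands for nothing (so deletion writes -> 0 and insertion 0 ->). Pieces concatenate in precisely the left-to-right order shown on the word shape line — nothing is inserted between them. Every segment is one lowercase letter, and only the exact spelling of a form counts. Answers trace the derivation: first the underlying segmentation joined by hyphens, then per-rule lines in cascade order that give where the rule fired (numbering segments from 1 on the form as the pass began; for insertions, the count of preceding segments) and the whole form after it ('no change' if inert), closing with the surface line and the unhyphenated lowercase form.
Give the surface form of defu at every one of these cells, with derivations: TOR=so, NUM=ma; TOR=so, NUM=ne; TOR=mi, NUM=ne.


cell TOR=so, NUM=ma:
underlying: defu-gev-be
1. 0 -> a / C _ C #: no change
2. f -> v, k -> g, p -> b, s -> z, t -> d / V _ V: fires at position(s) 3: devugevbe
surface: devugevbe

cell TOR=so, NUM=ne:
underlying: defu-su-be
1. 0 -> a / C _ C #: no change
2. f -> v, k -> g, p -> b, s -> z, t -> d / V _ V: fires at position(s) 3, 5: devuzube
surface: devuzube

cell TOR=mi, NUM=ne:
underlying: defu-su-nn
1. 0 -> a / C _ C #: inserts after position(s) 7: defusunan
2. f -> v, k -> g, p -> b, s -> z, t -> d / V _ V: fires at position(s) 3, 5: devuzunan
surface: devuzunan


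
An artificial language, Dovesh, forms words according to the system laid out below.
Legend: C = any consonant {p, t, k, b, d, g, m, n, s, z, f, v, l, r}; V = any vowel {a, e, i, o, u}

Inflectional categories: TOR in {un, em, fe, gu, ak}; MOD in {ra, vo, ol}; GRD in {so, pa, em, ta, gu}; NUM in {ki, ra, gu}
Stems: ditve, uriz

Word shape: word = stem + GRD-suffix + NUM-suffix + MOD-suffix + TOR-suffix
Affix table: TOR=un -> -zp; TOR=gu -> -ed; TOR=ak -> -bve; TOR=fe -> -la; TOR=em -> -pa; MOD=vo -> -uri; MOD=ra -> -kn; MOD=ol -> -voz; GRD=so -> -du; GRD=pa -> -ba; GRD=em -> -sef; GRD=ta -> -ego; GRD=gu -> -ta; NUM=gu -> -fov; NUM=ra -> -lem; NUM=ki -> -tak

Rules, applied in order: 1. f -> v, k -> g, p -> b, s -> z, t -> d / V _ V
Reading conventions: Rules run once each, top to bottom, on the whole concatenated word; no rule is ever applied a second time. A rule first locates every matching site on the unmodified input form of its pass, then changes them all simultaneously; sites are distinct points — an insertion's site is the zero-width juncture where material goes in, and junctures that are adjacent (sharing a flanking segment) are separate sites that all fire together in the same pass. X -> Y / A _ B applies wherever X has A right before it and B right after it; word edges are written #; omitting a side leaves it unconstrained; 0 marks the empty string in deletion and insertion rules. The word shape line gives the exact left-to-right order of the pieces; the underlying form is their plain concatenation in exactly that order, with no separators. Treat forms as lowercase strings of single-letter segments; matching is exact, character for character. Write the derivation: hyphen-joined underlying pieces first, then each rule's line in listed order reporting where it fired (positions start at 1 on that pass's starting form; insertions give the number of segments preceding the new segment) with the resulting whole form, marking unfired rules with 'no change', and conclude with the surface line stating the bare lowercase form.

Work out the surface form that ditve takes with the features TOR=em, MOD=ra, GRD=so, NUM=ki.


underlying: ditve-du-tak-kn-pa
1. f -> v, k -> g, p -> b, s -> z, t -> d / V _ V: fires at position(s) 8: ditvedudakknpa
surface: ditvedudakknpa


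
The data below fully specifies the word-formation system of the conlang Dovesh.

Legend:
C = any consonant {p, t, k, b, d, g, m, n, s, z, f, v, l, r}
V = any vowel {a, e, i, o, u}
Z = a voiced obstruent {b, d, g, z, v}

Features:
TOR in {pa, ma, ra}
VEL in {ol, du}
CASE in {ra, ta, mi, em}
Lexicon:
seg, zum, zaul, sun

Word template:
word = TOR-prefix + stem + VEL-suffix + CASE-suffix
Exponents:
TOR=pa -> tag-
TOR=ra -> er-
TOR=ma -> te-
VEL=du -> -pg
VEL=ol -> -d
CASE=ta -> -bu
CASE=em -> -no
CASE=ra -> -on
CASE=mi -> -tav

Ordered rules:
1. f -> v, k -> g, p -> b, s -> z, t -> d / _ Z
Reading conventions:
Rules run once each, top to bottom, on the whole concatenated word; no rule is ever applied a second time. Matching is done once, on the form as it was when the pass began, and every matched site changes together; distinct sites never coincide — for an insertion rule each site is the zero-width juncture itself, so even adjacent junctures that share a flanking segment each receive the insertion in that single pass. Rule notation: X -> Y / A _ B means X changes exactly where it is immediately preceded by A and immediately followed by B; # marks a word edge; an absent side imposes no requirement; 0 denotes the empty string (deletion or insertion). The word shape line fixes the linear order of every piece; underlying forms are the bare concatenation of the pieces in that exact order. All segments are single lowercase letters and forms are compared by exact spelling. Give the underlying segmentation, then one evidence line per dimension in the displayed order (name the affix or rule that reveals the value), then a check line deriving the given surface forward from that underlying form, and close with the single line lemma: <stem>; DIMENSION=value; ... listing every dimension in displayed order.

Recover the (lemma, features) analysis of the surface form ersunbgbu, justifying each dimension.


underlying: er-sun-pg-bu
TOR=ra - signalled by the affix er-
VEL=du - signalled by the affix -pg
CASE=ta - signalled by the affix -bu
check: ersunpgbu -> ersunbgbu
lemma: sun; TOR=ra; VEL=du; CASE=ta
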